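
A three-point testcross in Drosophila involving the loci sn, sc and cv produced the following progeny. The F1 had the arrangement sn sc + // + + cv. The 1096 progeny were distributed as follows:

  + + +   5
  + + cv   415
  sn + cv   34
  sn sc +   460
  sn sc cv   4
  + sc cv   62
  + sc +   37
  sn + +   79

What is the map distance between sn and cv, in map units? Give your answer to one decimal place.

7.3 map units

The two rarest classes, sn sc cv and + + +, are the double crossovers. Comparing them with the parentals, only the cv allele has switched, so cv is the middle locus and the order is sn – cv – sc.
Crossovers in the sn–cv interval produce the single-crossover classes + sc + and sn + cv (37 + 34 = 71) plus the double crossovers (9).
RF(sn–cv) = (71 + 9) / 1096 = 80/1096 = 0.0730 → 7.3 map units.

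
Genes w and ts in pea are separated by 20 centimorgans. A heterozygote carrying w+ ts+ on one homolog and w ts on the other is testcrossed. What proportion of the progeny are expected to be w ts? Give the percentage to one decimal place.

40.0%

A map distance of 20 centimorgans corresponds to a recombination frequency of 0.200.
The F1 is w+ ts+ / w ts, so w ts is a parental gamete class with expected frequency (1 − r)/2 = 0.800/2 = 0.4000.
That is 0.4000 = 40.0% of the progeny.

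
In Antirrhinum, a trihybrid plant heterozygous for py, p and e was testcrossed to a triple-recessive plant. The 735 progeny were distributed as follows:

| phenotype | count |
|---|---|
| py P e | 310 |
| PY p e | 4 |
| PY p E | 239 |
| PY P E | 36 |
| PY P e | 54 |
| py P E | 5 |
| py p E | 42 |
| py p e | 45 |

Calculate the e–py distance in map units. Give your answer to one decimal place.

14.3 map units

The two most frequent reciprocal classes, py P e and PY p E, are the parental types, so the F1 was py P e / PY p E.
The two rarest classes, py P E and PY p e, are the double crossovers. Comparing them with the parentals, only the e allele has switched, so e is the middle locus and the order is p – e – py.
Crossovers in the e–py interval produce the single-crossover classes PY P e and py p E (54 + 42 = 96) plus the double crossovers (9).
RF(e–py) = (96 + 9) / 735 = 105/735 = 0.1429 → 14.3 map units.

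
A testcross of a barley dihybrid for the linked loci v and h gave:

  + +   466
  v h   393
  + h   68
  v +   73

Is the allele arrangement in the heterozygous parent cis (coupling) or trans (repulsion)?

The two most frequent classes are + + (466) and v h (393); these are the parental (non-recombinant) types.
So the F1 carried + + on one chromosome and v h on the other — the recessive alleles are on the same chromosome (cis / coupling).

cis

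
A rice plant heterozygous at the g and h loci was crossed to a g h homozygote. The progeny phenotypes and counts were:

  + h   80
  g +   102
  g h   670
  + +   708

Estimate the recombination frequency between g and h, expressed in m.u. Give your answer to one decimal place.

The two most frequent classes, + + (708) and g h (670), are the parental types, so the F1 was + + / g h.
The recombinant classes are + h and g +: 80 + 102 = 182.
Recombination frequency = 182/1560 = 0.1167 ≈ 11.7%, i.e. 11.7 m.u.

11.7 m.u.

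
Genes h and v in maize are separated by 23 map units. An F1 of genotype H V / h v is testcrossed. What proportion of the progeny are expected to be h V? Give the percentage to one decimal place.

11.5%

A map distance of 23 map units corresponds to a recombination frequency of 0.230.
The F1 is H V / h v, so h V is a recombinant gamete class with expected frequency r/2 = 0.230/2 = 0.1150.
That is 0.1150 = 11.5% of the progeny.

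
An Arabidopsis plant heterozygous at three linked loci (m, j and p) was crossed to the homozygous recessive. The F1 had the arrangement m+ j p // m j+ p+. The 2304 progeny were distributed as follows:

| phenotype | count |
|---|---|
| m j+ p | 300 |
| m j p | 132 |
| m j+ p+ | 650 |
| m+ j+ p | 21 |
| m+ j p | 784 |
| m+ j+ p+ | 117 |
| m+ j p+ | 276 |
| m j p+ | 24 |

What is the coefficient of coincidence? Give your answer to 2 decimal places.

The two rarest classes, m+ j+ p and m j p+, are the double crossovers. Comparing them with the parentals, only the j allele has switched, so j is the middle locus and the order is m – j – p.
m–j: (249 + 45)/2304 = 0.1276; j–p: (576 + 45)/2304 = 0.2695.
Expected DCO frequency = 0.1276 × 0.2695 ≈ 0.03439; observed = 45/2304 ≈ 0.01953.
Coefficient of coincidence = 0.01953/0.03439 ≈ 0.57.

0.57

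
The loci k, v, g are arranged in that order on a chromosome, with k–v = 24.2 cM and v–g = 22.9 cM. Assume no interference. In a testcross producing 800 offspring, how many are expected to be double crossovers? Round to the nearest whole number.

44

Map distances give recombination frequencies of 0.242 and 0.229 for the two intervals.
With no interference, expected double-crossover frequency = 0.242 × 0.229 = 0.05542.
Expected number = 0.05542 × 800 = 44.33 ≈ 44.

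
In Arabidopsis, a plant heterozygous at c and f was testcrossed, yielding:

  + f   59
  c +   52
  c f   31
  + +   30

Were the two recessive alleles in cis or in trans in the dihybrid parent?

The two most frequent classes are + f (59) and c + (52); these are the parental (non-recombinant) types.
So the F1 carried + f on one chromosome and c + on the other — the recessive alleles are on opposite chromosomes (trans / repulsion).

trans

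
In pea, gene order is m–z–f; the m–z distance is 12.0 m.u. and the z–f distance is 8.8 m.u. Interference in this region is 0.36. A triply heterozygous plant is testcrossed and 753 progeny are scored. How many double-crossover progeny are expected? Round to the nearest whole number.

Map distances give recombination frequencies of 0.120 and 0.088 for the two intervals.
With interference 0.36 (so coincidence = 0.64), expected double-crossover frequency = 0.120 × 0.088 × 0.64 = 0.00676.
Expected number = 0.00676 × 753 = 5.09 ≈ 5.

5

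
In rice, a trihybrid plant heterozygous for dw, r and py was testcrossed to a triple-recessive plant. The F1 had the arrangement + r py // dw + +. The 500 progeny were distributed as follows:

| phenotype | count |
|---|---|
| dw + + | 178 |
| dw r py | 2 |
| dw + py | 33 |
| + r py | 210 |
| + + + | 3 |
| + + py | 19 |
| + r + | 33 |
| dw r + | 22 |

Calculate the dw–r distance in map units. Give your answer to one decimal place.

9.2 map units

The two rarest classes, dw r py and + + +, are the double crossovers. Comparing them with the parentals, only the dw allele has switched, so dw is the middle locus and the order is py – dw – r.
Crossovers in the dw–r interval produce the single-crossover classes + + py and dw r + (19 + 22 = 41) plus the double crossovers (5).
RF(dw–r) = (41 + 5) / 500 = 46/500 = 0.0920 → 9.2 map units.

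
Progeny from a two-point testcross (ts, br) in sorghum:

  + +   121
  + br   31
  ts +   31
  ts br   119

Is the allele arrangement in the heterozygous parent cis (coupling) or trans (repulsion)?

The two most frequent classes are + + (121) and ts br (119); these are the parental (non-recombinant) types.
So the F1 carried + + on one chromosome and ts br on the other — the recessive alleles are on the same chromosome (cis / coupling).

cis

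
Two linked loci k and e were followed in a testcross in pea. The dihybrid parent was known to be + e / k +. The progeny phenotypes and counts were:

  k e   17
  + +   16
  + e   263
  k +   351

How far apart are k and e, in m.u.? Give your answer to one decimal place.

5.1 m.u.

The recombinant classes are + + and k e: 16 + 17 = 33.
Recombination frequency = 33/647 = 0.0510 ≈ 5.1%, i.e. 5.1 m.u.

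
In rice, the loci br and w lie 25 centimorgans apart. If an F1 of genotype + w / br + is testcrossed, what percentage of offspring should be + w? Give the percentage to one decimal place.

A map distance of 25 centimorgans corresponds to a recombination frequency of 0.250.
The F1 is + w / br +, so + w is a parental gamete class with expected frequency (1 − r)/2 = 0.750/2 = 0.3750.
That is 0.3750 = 37.5% of the progeny.

37.5%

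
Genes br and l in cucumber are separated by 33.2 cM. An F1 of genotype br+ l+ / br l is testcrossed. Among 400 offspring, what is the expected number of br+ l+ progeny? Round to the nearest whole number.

134

A map distance of 33.2 cM corresponds to a recombination frequency of 0.332.
The F1 is br+ l+ / br l, so br+ l+ is a parental gamete class with expected frequency (1 − r)/2 = 0.668/2 = 0.3340.
Expected number = 0.3340 × 400 = 133.60 ≈ 134.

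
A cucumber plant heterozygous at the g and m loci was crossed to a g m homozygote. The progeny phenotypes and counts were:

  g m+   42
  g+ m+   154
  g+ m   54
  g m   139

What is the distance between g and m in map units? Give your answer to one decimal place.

24.7 map units

The two most frequent classes, g+ m+ (154) and g m (139), are the parental types, so the F1 was g+ m+ / g m.
The recombinant classes are g+ m and g m+: 54 + 42 = 96.
Recombination frequency = 96/389 = 0.2468 ≈ 24.7%, i.e. 24.7 map units.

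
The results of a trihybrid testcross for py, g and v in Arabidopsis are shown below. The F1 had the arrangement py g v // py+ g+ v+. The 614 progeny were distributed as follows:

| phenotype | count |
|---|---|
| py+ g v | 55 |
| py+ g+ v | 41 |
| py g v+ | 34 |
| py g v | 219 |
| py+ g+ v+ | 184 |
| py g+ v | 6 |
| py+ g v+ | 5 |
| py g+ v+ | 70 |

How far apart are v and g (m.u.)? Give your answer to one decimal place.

The two rarest classes, py g+ v and py+ g v+, are the double crossovers. Comparing them with the parentals, only the g allele has switched, so g is the middle locus and the order is py – g – v.
Crossovers in the g–v interval produce the single-crossover classes py g v+ and py+ g+ v (34 + 41 = 75) plus the double crossovers (11).
RF(g–v) = (75 + 11) / 614 = 86/614 = 0.1401 → 14.0 m.u.

14.0 m.u.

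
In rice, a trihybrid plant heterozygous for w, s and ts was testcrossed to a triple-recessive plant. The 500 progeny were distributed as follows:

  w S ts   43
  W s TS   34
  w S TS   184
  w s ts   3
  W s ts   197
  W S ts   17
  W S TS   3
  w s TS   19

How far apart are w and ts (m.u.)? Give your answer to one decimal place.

The two most frequent reciprocal classes, W s ts and w S TS, are the parental types, so the F1 was W s ts / w S TS.
The two rarest classes, w s ts and W S TS, are the double crossovers. Comparing them with the parentals, only the w allele has switched, so w is the middle locus and the order is ts – w – s.
Crossovers in the ts–w interval produce the single-crossover classes W s TS and w S ts (34 + 43 = 77) plus the double crossovers (6).
RF(ts–w) = (77 + 6) / 500 = 83/500 = 0.1660 → 16.6 m.u.

16.6 m.u.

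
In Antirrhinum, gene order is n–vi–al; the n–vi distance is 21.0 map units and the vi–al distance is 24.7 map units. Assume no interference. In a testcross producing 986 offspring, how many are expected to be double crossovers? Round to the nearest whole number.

51

Map distances give recombination frequencies of 0.210 and 0.247 for the two intervals.
With no interference, expected double-crossover frequency = 0.210 × 0.247 = 0.05187.
Expected number = 0.05187 × 986 = 51.14 ≈ 51.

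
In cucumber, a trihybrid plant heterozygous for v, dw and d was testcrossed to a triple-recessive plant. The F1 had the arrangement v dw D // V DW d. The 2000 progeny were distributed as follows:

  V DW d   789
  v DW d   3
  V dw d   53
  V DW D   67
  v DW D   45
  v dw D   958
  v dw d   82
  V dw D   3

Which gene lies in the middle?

v

The two rarest classes, V dw D and v DW d, are the double crossovers. Comparing them with the parentals, only the v allele has switched, so v is the middle locus and the order is d – v – dw.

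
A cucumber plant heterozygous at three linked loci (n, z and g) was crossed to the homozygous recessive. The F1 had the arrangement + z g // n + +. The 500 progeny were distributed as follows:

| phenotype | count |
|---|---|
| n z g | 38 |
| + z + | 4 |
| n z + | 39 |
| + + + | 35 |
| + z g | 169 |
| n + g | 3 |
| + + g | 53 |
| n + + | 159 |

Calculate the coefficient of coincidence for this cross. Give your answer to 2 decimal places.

0.44

The two rarest classes, + z + and n + g, are the double crossovers. Comparing them with the parentals, only the g allele has switched, so g is the middle locus and the order is n – g – z.
n–g: (73 + 7)/500 = 0.1600; g–z: (92 + 7)/500 = 0.1980.
Expected DCO frequency = 0.1600 × 0.1980 ≈ 0.03168; observed = 7/500 ≈ 0.01400.
Coefficient of coincidence = 0.01400/0.03168 ≈ 0.44.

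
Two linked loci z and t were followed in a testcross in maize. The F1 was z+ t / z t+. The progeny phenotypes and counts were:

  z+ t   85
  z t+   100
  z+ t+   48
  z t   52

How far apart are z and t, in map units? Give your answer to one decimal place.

35.1 map units

The recombinant classes are z+ t+ and z t: 48 + 52 = 100.
Recombination frequency = 100/285 = 0.3509 ≈ 35.1%, i.e. 35.1 map units.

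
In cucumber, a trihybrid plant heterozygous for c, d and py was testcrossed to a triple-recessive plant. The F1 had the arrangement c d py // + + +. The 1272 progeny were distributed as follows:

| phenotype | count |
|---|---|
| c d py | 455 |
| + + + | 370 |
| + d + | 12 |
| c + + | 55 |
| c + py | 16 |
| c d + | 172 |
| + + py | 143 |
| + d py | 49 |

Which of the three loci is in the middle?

d

The two rarest classes, c + py and + d +, are the double crossovers. Comparing them with the parentals, only the d allele has switched, so d is the middle locus and the order is c – d – py.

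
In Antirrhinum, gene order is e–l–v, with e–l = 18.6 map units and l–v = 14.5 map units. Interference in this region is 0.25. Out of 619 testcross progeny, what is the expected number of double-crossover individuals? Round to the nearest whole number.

13

Map distances give recombination frequencies of 0.186 and 0.145 for the two intervals.
With interference 0.25 (so coincidence = 0.75), expected double-crossover frequency = 0.186 × 0.145 × 0.75 = 0.02023.
Expected number = 0.02023 × 619 = 12.52 ≈ 13.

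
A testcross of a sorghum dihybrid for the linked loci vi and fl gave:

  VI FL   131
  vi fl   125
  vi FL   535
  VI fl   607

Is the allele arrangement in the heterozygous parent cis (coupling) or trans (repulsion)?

The two most frequent classes are VI fl (607) and vi FL (535); these are the parental (non-recombinant) types.
So the F1 carried VI fl on one chromosome and vi FL on the other — the recessive alleles are on opposite chromosomes (trans / repulsion).

trans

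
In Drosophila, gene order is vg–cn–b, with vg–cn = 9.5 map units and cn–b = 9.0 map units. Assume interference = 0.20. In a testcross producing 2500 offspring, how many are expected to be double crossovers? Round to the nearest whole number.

17

Map distances give recombination frequencies of 0.095 and 0.090 for the two intervals.
With interference 0.20 (so coincidence = 0.80), expected double-crossover frequency = 0.095 × 0.090 × 0.80 = 0.00684.
Expected number = 0.00684 × 2500 = 17.10 ≈ 17.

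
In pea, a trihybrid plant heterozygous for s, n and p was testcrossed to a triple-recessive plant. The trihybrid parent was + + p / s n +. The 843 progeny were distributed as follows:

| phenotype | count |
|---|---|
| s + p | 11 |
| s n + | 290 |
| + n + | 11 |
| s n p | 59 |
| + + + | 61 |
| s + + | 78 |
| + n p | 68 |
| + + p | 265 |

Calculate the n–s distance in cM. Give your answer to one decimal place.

The two rarest classes, s + p and + n +, are the double crossovers. Comparing them with the parentals, only the s allele has switched, so s is the middle locus and the order is p – s – n.
Crossovers in the s–n interval produce the single-crossover classes + n p and s + + (68 + 78 = 146) plus the double crossovers (22).
RF(s–n) = (146 + 22) / 843 = 168/843 = 0.1993 → 19.9 cM.

19.9 cM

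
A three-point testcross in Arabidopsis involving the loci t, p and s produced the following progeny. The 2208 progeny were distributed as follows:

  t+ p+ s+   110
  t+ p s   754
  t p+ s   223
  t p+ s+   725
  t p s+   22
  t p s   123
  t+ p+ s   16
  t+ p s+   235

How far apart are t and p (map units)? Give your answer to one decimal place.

12.3 map units

The two most frequent reciprocal classes, t p+ s+ and t+ p s, are the parental types, so the F1 was t p+ s+ / t+ p s.
The two rarest classes, t p s+ and t+ p+ s, are the double crossovers. Comparing them with the parentals, only the p allele has switched, so p is the middle locus and the order is t – p – s.
Crossovers in the t–p interval produce the single-crossover classes t+ p+ s+ and t p s (110 + 123 = 233) plus the double crossovers (38).
RF(t–p) = (233 + 38) / 2208 = 271/2208 = 0.1227 → 12.3 map units.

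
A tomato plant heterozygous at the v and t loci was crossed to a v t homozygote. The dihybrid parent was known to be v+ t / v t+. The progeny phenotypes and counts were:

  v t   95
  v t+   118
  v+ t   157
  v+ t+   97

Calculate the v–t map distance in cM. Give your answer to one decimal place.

41.1 cM

The recombinant classes are v+ t+ and v t: 97 + 95 = 192.
Recombination frequency = 192/467 = 0.4111 ≈ 41.1%, i.e. 41.1 cM.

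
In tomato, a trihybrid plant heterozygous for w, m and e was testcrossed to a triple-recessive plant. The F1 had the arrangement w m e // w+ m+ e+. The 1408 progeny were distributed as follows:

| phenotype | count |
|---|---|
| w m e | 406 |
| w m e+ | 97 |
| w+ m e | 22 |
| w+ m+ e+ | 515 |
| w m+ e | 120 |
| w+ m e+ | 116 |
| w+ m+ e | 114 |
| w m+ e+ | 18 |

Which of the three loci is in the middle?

The two rarest classes, w+ m e and w m+ e+, are the double crossovers. Comparing them with the parentals, only the w allele has switched, so w is the middle locus and the order is e – w – m.

w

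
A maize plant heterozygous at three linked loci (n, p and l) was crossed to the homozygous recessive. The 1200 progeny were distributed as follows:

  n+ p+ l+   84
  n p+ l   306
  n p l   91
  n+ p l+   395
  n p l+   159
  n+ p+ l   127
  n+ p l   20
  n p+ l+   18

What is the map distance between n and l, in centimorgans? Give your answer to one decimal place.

27.0 centimorgans

The two most frequent reciprocal classes, n p+ l and n+ p l+, are the parental types, so the F1 was n p+ l / n+ p l+.
The two rarest classes, n p+ l+ and n+ p l, are the double crossovers. Comparing them with the parentals, only the l allele has switched, so l is the middle locus and the order is p – l – n.
Crossovers in the l–n interval produce the single-crossover classes n+ p+ l and n p l+ (127 + 159 = 286) plus the double crossovers (38).
RF(l–n) = (286 + 38) / 1200 = 324/1200 = 0.2700 → 27.0 centimorgans.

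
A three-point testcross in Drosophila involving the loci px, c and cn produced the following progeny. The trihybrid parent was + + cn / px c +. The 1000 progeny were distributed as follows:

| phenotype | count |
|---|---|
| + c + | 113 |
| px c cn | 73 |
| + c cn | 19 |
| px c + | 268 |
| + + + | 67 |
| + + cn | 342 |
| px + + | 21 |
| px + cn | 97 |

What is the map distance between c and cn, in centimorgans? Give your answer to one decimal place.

18.0 centimorgans

The two rarest classes, + c cn and px + +, are the double crossovers. Comparing them with the parentals, only the c allele has switched, so c is the middle locus and the order is px – c – cn.
Crossovers in the c–cn interval produce the single-crossover classes + + + and px c cn (67 + 73 = 140) plus the double crossovers (40).
RF(c–cn) = (140 + 40) / 1000 = 180/1000 = 0.1800 → 18.0 centimorgans.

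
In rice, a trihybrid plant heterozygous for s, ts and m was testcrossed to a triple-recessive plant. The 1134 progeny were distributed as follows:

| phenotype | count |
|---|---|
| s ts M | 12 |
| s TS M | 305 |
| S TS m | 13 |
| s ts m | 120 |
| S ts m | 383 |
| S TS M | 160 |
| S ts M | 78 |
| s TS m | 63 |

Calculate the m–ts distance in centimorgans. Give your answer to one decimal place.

The two most frequent reciprocal classes, S ts m and s TS M, are the parental types, so the F1 was S ts m / s TS M.
The two rarest classes, S TS m and s ts M, are the double crossovers. Comparing them with the parentals, only the ts allele has switched, so ts is the middle locus and the order is m – ts – s.
Crossovers in the m–ts interval produce the single-crossover classes S ts M and s TS m (78 + 63 = 141) plus the double crossovers (25).
RF(m–ts) = (141 + 25) / 1134 = 166/1134 = 0.1464 → 14.6 centimorgans.

14.6 centimorgans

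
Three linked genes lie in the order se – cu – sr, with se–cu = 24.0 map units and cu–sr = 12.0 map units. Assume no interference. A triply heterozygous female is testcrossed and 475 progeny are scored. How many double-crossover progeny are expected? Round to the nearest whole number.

14

Map distances give recombination frequencies of 0.240 and 0.120 for the two intervals.
With no interference, expected double-crossover frequency = 0.240 × 0.120 = 0.02880.
Expected number = 0.02880 × 475 = 13.68 ≈ 14.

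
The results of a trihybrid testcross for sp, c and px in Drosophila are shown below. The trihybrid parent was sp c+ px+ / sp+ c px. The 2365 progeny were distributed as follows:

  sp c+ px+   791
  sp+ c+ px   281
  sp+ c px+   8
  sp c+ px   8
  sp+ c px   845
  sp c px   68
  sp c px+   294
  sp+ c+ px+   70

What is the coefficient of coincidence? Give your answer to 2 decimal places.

The two rarest classes, sp c+ px and sp+ c px+, are the double crossovers. Comparing them with the parentals, only the px allele has switched, so px is the middle locus and the order is c – px – sp.
c–px: (575 + 16)/2365 = 0.2499; px–sp: (138 + 16)/2365 = 0.0651.
Expected DCO frequency = 0.2499 × 0.0651 ≈ 0.01627; observed = 16/2365 ≈ 0.00677.
Coefficient of coincidence = 0.00677/0.01627 ≈ 0.42.

0.42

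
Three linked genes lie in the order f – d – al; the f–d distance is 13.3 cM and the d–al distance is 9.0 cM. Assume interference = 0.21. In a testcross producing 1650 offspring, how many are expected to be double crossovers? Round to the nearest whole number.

Map distances give recombination frequencies of 0.133 and 0.090 for the two intervals.
With interference 0.21 (so coincidence = 0.79), expected double-crossover frequency = 0.133 × 0.090 × 0.79 = 0.00946.
Expected number = 0.00946 × 1650 = 15.60 ≈ 16.

16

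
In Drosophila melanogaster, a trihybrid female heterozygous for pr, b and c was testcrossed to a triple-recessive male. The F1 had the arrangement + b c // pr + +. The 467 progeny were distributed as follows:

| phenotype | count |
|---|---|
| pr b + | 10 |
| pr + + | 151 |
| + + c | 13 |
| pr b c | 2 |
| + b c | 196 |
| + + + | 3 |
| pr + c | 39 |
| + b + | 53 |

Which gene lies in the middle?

The two rarest classes, pr b c and + + +, are the double crossovers. Comparing them with the parentals, only the pr allele has switched, so pr is the middle locus and the order is b – pr – c.

pr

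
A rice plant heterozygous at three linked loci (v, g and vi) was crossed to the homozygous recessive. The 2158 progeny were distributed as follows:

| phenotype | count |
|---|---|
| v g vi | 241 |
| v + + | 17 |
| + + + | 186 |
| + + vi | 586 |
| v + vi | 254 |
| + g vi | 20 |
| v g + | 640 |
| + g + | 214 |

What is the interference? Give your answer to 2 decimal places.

0.66

The two most frequent reciprocal classes, v g + and + + vi, are the parental types, so the F1 was v g + / + + vi.
The two rarest classes, v + + and + g vi, are the double crossovers. Comparing them with the parentals, only the g allele has switched, so g is the middle locus and the order is vi – g – v.
vi–g: (427 + 37)/2158 = 0.2150; g–v: (468 + 37)/2158 = 0.2340.
Expected DCO frequency = 0.2150 × 0.2340 ≈ 0.05031; observed = 37/2158 ≈ 0.01715.
Coefficient of coincidence = 0.01715/0.05031 ≈ 0.34; interference = 1 − 0.34 = 0.66.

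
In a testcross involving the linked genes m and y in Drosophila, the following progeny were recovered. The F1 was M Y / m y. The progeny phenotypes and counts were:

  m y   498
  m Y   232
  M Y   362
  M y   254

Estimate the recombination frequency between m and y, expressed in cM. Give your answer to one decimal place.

36.1 cM

The recombinant classes are M y and m Y: 254 + 232 = 486.
Recombination frequency = 486/1346 = 0.3611 ≈ 36.1%, i.e. 36.1 cM.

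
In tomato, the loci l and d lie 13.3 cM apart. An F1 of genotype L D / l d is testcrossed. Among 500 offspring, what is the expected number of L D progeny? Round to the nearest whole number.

217

A map distance of 13.3 cM corresponds to a recombination frequency of 0.133.
The F1 is L D / l d, so L D is a parental gamete class with expected frequency (1 − r)/2 = 0.867/2 = 0.4335.
Expected number = 0.4335 × 500 = 216.75 ≈ 217.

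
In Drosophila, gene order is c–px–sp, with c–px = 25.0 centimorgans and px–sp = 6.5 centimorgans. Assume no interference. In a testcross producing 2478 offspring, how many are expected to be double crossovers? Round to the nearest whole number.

40

Map distances give recombination frequencies of 0.250 and 0.065 for the two intervals.
With no interference, expected double-crossover frequency = 0.250 × 0.065 = 0.01625.
Expected number = 0.01625 × 2478 = 40.27 ≈ 40.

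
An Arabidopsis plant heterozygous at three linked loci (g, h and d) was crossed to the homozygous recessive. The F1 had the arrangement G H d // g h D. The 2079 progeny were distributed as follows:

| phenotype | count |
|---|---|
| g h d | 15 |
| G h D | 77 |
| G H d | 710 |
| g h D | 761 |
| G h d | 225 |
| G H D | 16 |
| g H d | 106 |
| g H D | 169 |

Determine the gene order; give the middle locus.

The two rarest classes, G H D and g h d, are the double crossovers. Comparing them with the parentals, only the d allele has switched, so d is the middle locus and the order is g – d – h.

d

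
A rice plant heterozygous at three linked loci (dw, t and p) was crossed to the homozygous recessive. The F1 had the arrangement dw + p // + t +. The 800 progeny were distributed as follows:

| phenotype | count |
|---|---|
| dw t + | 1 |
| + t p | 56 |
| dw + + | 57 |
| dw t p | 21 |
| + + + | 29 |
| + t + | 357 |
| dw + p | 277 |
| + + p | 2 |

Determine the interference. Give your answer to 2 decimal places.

The two rarest classes, + + p and dw t +, are the double crossovers. Comparing them with the parentals, only the dw allele has switched, so dw is the middle locus and the order is t – dw – p.
t–dw: (50 + 3)/800 = 0.0663; dw–p: (113 + 3)/800 = 0.1450.
Expected DCO frequency = 0.0663 × 0.1450 ≈ 0.00961; observed = 3/800 ≈ 0.00375.
Coefficient of coincidence = 0.00375/0.00961 ≈ 0.39; interference = 1 − 0.39 = 0.61.

0.61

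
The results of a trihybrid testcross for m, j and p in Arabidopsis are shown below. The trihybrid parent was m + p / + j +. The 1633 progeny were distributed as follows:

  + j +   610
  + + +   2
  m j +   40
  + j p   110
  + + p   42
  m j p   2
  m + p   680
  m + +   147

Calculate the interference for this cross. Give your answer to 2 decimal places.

The two rarest classes, m j p and + + +, are the double crossovers. Comparing them with the parentals, only the j allele has switched, so j is the middle locus and the order is p – j – m.
p–j: (257 + 4)/1633 = 0.1598; j–m: (82 + 4)/1633 = 0.0527.
Expected DCO frequency = 0.1598 × 0.0527 ≈ 0.00842; observed = 4/1633 ≈ 0.00245.
Coefficient of coincidence = 0.00245/0.00842 ≈ 0.29; interference = 1 − 0.29 = 0.71.

0.71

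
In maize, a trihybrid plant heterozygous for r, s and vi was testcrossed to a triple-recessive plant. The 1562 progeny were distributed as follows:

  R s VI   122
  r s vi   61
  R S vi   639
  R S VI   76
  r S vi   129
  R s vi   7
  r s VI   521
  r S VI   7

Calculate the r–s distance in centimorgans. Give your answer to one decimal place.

17.0 centimorgans

The two most frequent reciprocal classes, R S vi and r s VI, are the parental types, so the F1 was R S vi / r s VI.
The two rarest classes, R s vi and r S VI, are the double crossovers. Comparing them with the parentals, only the s allele has switched, so s is the middle locus and the order is r – s – vi.
Crossovers in the r–s interval produce the single-crossover classes r S vi and R s VI (129 + 122 = 251) plus the double crossovers (14).
RF(r–s) = (251 + 14) / 1562 = 265/1562 = 0.1697 → 17.0 centimorgans.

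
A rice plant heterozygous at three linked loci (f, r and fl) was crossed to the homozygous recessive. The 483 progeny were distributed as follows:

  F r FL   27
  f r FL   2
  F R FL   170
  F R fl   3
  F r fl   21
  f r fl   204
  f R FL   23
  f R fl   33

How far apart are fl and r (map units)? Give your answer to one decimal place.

The two most frequent reciprocal classes, f r fl and F R FL, are the parental types, so the F1 was f r fl / F R FL.
The two rarest classes, f r FL and F R fl, are the double crossovers. Comparing them with the parentals, only the fl allele has switched, so fl is the middle locus and the order is f – fl – r.
Crossovers in the fl–r interval produce the single-crossover classes f R fl and F r FL (33 + 27 = 60) plus the double crossovers (5).
RF(fl–r) = (60 + 5) / 483 = 65/483 = 0.1346 → 13.5 map units.

13.5 map units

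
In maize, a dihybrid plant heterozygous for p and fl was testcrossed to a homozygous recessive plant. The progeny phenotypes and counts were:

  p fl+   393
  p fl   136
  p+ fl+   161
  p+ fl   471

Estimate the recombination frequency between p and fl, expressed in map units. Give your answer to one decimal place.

The two most frequent classes, p+ fl (471) and p fl+ (393), are the parental types, so the F1 was p+ fl / p fl+.
The recombinant classes are p+ fl+ and p fl: 161 + 136 = 297.
Recombination frequency = 297/1161 = 0.2558 ≈ 25.6%, i.e. 25.6 map units.

25.6 map units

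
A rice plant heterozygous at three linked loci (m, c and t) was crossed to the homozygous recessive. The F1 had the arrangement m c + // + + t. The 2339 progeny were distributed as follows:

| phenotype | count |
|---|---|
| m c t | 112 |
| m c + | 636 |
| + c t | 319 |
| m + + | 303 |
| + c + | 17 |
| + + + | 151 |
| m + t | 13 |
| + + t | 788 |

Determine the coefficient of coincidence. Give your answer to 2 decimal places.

0.37

The two rarest classes, + c + and m + t, are the double crossovers. Comparing them with the parentals, only the m allele has switched, so m is the middle locus and the order is c – m – t.
c–m: (622 + 30)/2339 = 0.2788; m–t: (263 + 30)/2339 = 0.1253.
Expected DCO frequency = 0.2788 × 0.1253 ≈ 0.03493; observed = 30/2339 ≈ 0.01283.
Coefficient of coincidence = 0.01283/0.03493 ≈ 0.37.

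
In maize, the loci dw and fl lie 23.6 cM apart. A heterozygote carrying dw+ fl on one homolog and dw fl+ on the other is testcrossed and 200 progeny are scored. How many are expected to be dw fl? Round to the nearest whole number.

24

A map distance of 23.6 cM corresponds to a recombination frequency of 0.236.
The F1 is dw+ fl / dw fl+, so dw fl is a recombinant gamete class with expected frequency r/2 = 0.236/2 = 0.1180.
Expected number = 0.1180 × 200 = 23.60 ≈ 24.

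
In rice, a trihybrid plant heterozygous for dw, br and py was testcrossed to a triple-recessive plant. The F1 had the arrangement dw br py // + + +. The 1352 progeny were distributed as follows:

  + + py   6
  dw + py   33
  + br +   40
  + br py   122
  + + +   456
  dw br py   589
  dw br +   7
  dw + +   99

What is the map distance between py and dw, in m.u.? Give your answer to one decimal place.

The two rarest classes, dw br + and + + py, are the double crossovers. Comparing them with the parentals, only the py allele has switched, so py is the middle locus and the order is dw – py – br.
Crossovers in the dw–py interval produce the single-crossover classes + br py and dw + + (122 + 99 = 221) plus the double crossovers (13).
RF(dw–py) = (221 + 13) / 1352 = 234/1352 = 0.1731 → 17.3 m.u.

17.3 m.u.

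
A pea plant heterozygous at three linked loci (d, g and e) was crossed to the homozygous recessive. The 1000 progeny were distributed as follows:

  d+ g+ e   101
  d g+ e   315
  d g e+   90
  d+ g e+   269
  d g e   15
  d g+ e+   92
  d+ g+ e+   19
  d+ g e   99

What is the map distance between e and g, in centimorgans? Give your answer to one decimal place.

22.5 centimorgans

The two most frequent reciprocal classes, d g+ e and d+ g e+, are the parental types, so the F1 was d g+ e / d+ g e+.
The two rarest classes, d g e and d+ g+ e+, are the double crossovers. Comparing them with the parentals, only the g allele has switched, so g is the middle locus and the order is e – g – d.
Crossovers in the e–g interval produce the single-crossover classes d g+ e+ and d+ g e (92 + 99 = 191) plus the double crossovers (34).
RF(e–g) = (191 + 34) / 1000 = 225/1000 = 0.2250 → 22.5 centimorgans.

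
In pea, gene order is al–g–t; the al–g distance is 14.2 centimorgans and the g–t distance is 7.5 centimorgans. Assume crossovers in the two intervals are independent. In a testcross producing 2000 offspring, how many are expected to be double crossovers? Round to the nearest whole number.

21

Map distances give recombination frequencies of 0.142 and 0.075 for the two intervals.
With no interference, expected double-crossover frequency = 0.142 × 0.075 = 0.01065.
Expected number = 0.01065 × 2000 = 21.30 ≈ 21.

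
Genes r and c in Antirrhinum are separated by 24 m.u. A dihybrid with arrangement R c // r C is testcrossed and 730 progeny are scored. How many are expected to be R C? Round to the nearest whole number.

88

A map distance of 24 m.u. corresponds to a recombination frequency of 0.240.
The F1 is R c / r C, so R C is a recombinant gamete class with expected frequency r/2 = 0.240/2 = 0.1200.
Expected number = 0.1200 × 730 = 87.60 ≈ 88.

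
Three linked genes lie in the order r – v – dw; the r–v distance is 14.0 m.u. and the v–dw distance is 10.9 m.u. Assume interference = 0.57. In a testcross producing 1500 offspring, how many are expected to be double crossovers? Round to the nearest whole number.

10

Map distances give recombination frequencies of 0.140 and 0.109 for the two intervals.
With interference 0.57 (so coincidence = 0.43), expected double-crossover frequency = 0.140 × 0.109 × 0.43 = 0.00656.
Expected number = 0.00656 × 1500 = 9.84 ≈ 10.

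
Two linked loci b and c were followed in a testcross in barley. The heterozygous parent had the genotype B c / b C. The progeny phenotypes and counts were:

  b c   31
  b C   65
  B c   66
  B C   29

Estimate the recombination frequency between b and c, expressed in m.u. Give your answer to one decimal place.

31.4 m.u.

The recombinant classes are B C and b c: 29 + 31 = 60.
Recombination frequency = 60/191 = 0.3141 ≈ 31.4%, i.e. 31.4 m.u.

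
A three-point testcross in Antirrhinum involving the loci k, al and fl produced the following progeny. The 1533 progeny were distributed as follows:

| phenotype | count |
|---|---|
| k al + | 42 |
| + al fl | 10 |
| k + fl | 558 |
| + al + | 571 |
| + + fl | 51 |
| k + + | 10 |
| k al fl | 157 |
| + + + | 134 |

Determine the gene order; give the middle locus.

fl

The two most frequent reciprocal classes, + al + and k + fl, are the parental types, so the F1 was + al + / k + fl.
The two rarest classes, + al fl and k + +, are the double crossovers. Comparing them with the parentals, only the fl allele has switched, so fl is the middle locus and the order is k – fl – al.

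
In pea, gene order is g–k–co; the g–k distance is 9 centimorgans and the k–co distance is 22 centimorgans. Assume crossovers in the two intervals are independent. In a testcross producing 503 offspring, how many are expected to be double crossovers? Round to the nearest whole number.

Map distances give recombination frequencies of 0.090 and 0.220 for the two intervals.
With no interference, expected double-crossover frequency = 0.090 × 0.220 = 0.01980.
Expected number = 0.01980 × 503 = 9.96 ≈ 10.

10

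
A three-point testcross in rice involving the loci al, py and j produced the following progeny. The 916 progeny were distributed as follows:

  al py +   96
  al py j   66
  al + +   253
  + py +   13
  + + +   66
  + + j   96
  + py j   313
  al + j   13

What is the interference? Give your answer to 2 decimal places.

The two most frequent reciprocal classes, al + + and + py j, are the parental types, so the F1 was al + + / + py j.
The two rarest classes, al + j and + py +, are the double crossovers. Comparing them with the parentals, only the j allele has switched, so j is the middle locus and the order is al – j – py.
al–j: (132 + 26)/916 = 0.1725; j–py: (192 + 26)/916 = 0.2380.
Expected DCO frequency = 0.1725 × 0.2380 ≈ 0.04105; observed = 26/916 ≈ 0.02838.
Coefficient of coincidence = 0.02838/0.04105 ≈ 0.69; interference = 1 − 0.69 = 0.31.

0.31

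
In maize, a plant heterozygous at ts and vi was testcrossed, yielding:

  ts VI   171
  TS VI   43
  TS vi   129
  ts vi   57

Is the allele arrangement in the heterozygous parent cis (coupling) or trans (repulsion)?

trans

The two most frequent classes are TS vi (129) and ts VI (171); these are the parental (non-recombinant) types.
So the F1 carried TS vi on one chromosome and ts VI on the other — the recessive alleles are on opposite chromosomes (trans / repulsion).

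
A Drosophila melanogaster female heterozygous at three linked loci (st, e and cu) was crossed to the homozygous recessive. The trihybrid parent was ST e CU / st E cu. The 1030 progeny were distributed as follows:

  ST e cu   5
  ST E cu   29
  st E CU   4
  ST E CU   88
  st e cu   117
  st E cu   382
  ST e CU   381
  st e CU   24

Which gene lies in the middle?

cu

The two rarest classes, ST e cu and st E CU, are the double crossovers. Comparing them with the parentals, only the cu allele has switched, so cu is the middle locus and the order is st – cu – e.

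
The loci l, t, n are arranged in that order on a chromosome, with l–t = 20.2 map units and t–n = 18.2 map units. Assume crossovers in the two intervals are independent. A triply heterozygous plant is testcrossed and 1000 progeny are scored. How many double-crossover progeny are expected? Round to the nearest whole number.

Map distances give recombination frequencies of 0.202 and 0.182 for the two intervals.
With no interference, expected double-crossover frequency = 0.202 × 0.182 = 0.03676.
Expected number = 0.03676 × 1000 = 36.76 ≈ 37.

37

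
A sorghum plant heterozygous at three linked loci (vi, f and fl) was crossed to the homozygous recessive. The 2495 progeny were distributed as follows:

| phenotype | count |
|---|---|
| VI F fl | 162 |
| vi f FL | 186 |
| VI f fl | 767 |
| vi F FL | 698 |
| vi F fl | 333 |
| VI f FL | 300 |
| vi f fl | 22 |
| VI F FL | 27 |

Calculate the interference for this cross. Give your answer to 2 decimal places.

0.55

The two most frequent reciprocal classes, VI f fl and vi F FL, are the parental types, so the F1 was VI f fl / vi F FL.
The two rarest classes, vi f fl and VI F FL, are the double crossovers. Comparing them with the parentals, only the vi allele has switched, so vi is the middle locus and the order is fl – vi – f.
fl–vi: (633 + 49)/2495 = 0.2733; vi–f: (348 + 49)/2495 = 0.1591.
Expected DCO frequency = 0.2733 × 0.1591 ≈ 0.04348; observed = 49/2495 ≈ 0.01964.
Coefficient of coincidence = 0.01964/0.04348 ≈ 0.45; interference = 1 − 0.45 = 0.55.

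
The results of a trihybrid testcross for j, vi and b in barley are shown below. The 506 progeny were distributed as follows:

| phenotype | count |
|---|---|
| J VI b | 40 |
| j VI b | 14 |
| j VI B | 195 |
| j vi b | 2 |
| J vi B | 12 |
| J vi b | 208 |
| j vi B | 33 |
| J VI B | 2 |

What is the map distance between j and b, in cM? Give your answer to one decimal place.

The two most frequent reciprocal classes, J vi b and j VI B, are the parental types, so the F1 was J vi b / j VI B.
The two rarest classes, j vi b and J VI B, are the double crossovers. Comparing them with the parentals, only the j allele has switched, so j is the middle locus and the order is b – j – vi.
Crossovers in the b–j interval produce the single-crossover classes J vi B and j VI b (12 + 14 = 26) plus the double crossovers (4).
RF(b–j) = (26 + 4) / 506 = 30/506 = 0.0593 → 5.9 cM.

5.9 cM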